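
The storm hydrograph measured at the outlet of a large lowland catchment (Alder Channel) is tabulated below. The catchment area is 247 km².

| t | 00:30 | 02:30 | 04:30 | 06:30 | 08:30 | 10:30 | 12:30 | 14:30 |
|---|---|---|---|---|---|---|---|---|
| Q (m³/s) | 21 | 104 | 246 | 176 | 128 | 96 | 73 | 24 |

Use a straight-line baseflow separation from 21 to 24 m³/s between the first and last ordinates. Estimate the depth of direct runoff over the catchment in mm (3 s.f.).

Direct runoff: 0.00, 82.57, 224.14, 153.71, 105.29, 72.86, 49.43, 0.00 m³/s; ΣQ_DR = 688.0 m³/s.
V = ΣQ_DR · Δt = 688.0 × 7200 s = 4.954 × 10^6 m³.
Over A = 247 km², depth = V / A = 20.1 mm.

d ≈ 20.1 mm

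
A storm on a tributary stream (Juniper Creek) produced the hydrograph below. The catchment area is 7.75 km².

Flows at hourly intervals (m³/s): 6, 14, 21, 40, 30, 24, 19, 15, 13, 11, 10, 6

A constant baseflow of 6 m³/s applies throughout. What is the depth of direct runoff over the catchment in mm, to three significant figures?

Direct runoff: 0.0, 8.0, 15.0, 34.0, 24.0, 18.0, 13.0, 9.0, 7.0, 5.0, 4.0, 0.0 m³/s; ΣQ_DR = 137.0 m³/s.
V = ΣQ_DR · Δt = 137.0 × 3600 s = 4.932 × 10^5 m³.
Over A = 7.75 km², depth = V / A = 63.6 mm.

d ≈ 63.6 mm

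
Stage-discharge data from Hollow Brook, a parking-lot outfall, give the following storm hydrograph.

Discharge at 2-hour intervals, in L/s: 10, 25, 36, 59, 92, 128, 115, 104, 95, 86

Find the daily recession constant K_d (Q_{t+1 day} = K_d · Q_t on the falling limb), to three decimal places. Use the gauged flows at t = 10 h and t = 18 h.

K_d ≈ 0.303

Between t = 10 h and t = 18 h the flow falls from 128 to 86 L/s over 4×2 h = 8 h.
Per-interval ratio K = (86/128)^(1/4) = 0.9054; K_d = K^(24/2) = 0.303.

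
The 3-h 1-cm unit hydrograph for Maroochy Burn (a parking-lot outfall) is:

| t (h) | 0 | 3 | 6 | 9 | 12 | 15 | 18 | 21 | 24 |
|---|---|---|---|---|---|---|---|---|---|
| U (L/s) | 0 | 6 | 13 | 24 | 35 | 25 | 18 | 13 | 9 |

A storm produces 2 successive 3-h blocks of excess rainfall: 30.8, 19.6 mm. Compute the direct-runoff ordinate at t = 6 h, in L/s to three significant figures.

By discrete convolution, Q_j = Σ (P_i / 10 mm) · U_{j−i}.
At t = 6 h (j=2): Q = (30.8/10)·13 + (19.6/10)·6 = 51.8 L/s.

Q ≈ 51.8 L/s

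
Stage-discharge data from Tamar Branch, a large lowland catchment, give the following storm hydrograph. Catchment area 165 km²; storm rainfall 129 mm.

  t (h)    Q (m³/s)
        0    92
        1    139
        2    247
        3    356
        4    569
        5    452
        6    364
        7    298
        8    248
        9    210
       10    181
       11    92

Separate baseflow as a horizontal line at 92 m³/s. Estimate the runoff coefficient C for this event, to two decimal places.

C ≈ 0.36

ΣQ_DR = 2144 m³/s; V = ΣQ_DR·Δt = 7.718 × 10^6 m³.
Runoff depth d = V / A = 46.78 mm.
C = d / P = 46.78 / 129 = 0.36.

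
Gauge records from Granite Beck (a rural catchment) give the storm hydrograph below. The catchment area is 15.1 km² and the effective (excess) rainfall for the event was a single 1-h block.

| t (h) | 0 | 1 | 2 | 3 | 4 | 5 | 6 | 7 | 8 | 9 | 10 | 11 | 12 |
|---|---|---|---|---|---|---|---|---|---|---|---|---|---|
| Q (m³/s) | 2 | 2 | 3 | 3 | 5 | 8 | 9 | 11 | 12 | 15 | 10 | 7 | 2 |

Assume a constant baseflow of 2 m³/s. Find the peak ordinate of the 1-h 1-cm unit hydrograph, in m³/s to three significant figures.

Direct runoff: 0.0, 0.0, 1.0, 1.0, 3.0, 6.0, 7.0, 9.0, 10.0, 13.0, 8.0, 5.0, 0.0 m³/s; ΣQ_DR = 63.00 m³/s, peak = 13.0 m³/s.
Runoff depth d = ΣQ_DR·Δt / A = 63.00 × 3600 / (15.1 km²) = 15.02 mm.
The 1-cm UH is the DRH scaled by (10 mm)/d, so U_p = 13.0 × 10/15.02 = 8.66 m³/s.

U_p ≈ 8.66 m³/s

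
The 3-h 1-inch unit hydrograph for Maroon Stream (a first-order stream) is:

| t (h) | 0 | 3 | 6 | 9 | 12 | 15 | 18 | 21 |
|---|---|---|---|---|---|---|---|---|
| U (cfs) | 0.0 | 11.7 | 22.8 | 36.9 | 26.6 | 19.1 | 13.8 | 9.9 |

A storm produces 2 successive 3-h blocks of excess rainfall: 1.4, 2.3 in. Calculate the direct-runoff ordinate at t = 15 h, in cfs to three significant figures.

Q ≈ 87.9 cfs

By discrete convolution, Q_j = Σ (P_i / 1 in) · U_{j−i}.
At t = 15 h (j=5): Q = (1.4/1)·19.1 + (2.3/1)·26.6 = 87.9 cfs.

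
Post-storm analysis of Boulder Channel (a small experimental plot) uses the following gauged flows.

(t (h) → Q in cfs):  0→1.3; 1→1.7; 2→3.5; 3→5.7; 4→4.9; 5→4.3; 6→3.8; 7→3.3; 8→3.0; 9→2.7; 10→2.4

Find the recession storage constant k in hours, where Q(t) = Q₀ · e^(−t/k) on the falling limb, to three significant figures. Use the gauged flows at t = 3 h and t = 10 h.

k ≈ 8.09 h

On the falling limb, Q drops from 5.7 to 2.4 cfs between t = 3 h and t = 10 h (Δt = 7 h).
k = −Δt / ln(Q₂/Q₁) = −7 / ln(2.4/5.7) = 8.09 h.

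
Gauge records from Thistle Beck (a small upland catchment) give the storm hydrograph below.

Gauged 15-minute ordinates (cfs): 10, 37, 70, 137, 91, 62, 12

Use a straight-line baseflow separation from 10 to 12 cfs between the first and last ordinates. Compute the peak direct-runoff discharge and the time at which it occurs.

Subtracting baseflow gives direct-runoff ordinates: 0.00, 26.67, 59.33, 126.00, 79.67, 50.33, 0.00 cfs.
The maximum is 126.00 cfs, occurring at the reading for t = 0.75 h.

Q_p = 126.00 cfs at t = 0.75 h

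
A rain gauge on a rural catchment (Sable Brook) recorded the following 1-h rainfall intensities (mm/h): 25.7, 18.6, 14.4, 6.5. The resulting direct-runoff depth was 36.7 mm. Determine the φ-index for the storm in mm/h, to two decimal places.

φ ≈ 7.33 mm/h

Only the 3 blocks with intensity above φ contribute runoff: 25.7, 18.6, 14.4 mm/h.
Σ(I−φ)·Δt = d  ⇒  (25.7+18.6+14.4 − 3φ)·1 = 36.7
φ = (58.70 − 36.7/1) / 3 = 7.33 mm/h.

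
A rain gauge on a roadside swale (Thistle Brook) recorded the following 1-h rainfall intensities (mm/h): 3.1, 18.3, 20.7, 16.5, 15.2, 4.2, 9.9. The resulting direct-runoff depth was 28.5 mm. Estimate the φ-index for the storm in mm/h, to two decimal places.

Only the 4 blocks with intensity above φ contribute runoff: 18.3, 20.7, 16.5, 15.2 mm/h.
Σ(I−φ)·Δt = d  ⇒  (18.3+20.7+16.5+15.2 − 4φ)·1 = 28.5
φ = (70.70 − 28.5/1) / 4 = 10.55 mm/h.

φ ≈ 10.55 mm/h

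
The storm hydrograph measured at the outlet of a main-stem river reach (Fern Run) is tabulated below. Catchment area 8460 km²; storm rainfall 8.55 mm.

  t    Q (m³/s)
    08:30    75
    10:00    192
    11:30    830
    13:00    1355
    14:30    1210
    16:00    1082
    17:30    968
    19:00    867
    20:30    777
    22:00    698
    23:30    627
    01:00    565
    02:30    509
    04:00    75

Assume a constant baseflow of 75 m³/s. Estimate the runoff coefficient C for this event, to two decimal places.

ΣQ_DR = 8780 m³/s; V = ΣQ_DR·Δt = 4.741 × 10^7 m³.
Runoff depth d = V / A = 5.604 mm.
C = d / P = 5.604 / 8.55 = 0.66.

C ≈ 0.66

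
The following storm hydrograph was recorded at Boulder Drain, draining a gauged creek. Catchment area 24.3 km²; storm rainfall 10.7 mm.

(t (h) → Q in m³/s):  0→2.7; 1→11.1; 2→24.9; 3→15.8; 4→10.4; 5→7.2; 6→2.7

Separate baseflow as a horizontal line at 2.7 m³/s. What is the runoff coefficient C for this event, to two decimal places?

ΣQ_DR = 55.90 m³/s; V = ΣQ_DR·Δt = 2.012 × 10^5 m³.
Runoff depth d = V / A = 8.281 mm.
C = d / P = 8.281 / 10.7 = 0.77.

C ≈ 0.77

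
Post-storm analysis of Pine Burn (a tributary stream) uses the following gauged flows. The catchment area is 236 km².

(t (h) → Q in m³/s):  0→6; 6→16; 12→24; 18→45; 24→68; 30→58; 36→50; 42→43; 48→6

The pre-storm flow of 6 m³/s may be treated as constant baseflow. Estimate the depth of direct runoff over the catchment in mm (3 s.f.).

d ≈ 24.0 mm

Direct runoff: 0.0, 10.0, 18.0, 39.0, 62.0, 52.0, 44.0, 37.0, 0.0 m³/s; ΣQ_DR = 262.0 m³/s.
V = ΣQ_DR · Δt = 262.0 × 21600 s = 5.659 × 10^6 m³.
Over A = 236 km², depth = V / A = 24.0 mm.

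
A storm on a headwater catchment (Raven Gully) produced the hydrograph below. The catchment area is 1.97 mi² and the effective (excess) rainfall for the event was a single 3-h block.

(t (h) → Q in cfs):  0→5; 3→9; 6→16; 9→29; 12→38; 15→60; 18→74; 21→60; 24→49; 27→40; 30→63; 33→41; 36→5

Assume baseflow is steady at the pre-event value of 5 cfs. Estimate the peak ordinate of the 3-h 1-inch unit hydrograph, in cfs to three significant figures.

U_p ≈ 69.0 cfs

Direct runoff: 0.0, 4.0, 11.0, 24.0, 33.0, 55.0, 69.0, 55.0, 44.0, 35.0, 58.0, 36.0, 0.0 cfs; ΣQ_DR = 424.0 cfs, peak = 69.0 cfs.
Runoff depth d = ΣQ_DR·Δt / A = 424.0 × 10800 / (1.97 mi²) = 1.001 in.
The 1-inch UH is the DRH scaled by (1 in)/d, so U_p = 69.0 × 1/1.001 = 69.0 cfs.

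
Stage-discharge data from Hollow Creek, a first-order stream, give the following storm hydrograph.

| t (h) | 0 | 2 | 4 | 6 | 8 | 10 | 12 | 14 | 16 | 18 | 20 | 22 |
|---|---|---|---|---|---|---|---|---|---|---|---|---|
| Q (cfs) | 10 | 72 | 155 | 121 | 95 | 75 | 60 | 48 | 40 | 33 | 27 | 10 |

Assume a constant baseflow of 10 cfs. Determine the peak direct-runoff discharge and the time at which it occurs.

Subtracting baseflow gives direct-runoff ordinates: 0.0, 62.0, 145.0, 111.0, 85.0, 65.0, 50.0, 38.0, 30.0, 23.0, 17.0, 0.0 cfs.
The maximum is 145.0 cfs, occurring at the reading for t = 4 h.

Q_p = 145.0 cfs at t = 4 h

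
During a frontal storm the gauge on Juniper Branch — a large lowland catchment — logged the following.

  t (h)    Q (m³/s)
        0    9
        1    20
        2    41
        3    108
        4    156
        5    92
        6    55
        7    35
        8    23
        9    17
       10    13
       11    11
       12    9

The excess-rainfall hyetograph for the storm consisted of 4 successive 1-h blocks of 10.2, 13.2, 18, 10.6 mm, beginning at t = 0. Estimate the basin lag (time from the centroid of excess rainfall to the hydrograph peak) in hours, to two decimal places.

Centroid of excess rainfall: t_c = Σ P_i·t̄_i / ΣP_i = 2.0577 h (block centres at 0.5, 1.5, 2.5, 3.5 h).
Hydrograph peak occurs at t = 4 h, so basin lag t_L = 4 − 2.0577 = 1.94 h.

t_L ≈ 1.94 h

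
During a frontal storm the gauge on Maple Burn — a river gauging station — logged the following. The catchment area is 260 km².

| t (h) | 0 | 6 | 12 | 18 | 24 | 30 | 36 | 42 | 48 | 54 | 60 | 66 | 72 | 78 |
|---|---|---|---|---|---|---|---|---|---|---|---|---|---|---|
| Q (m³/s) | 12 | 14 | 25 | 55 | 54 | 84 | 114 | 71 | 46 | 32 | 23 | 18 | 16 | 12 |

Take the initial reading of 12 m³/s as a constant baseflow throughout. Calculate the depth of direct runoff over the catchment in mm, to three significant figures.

d ≈ 33.9 mm

Direct runoff: 0.0, 2.0, 13.0, 43.0, 42.0, 72.0, 102.0, 59.0, 34.0, 20.0, 11.0, 6.0, 4.0, 0.0 m³/s; ΣQ_DR = 408.0 m³/s.
V = ΣQ_DR · Δt = 408.0 × 21600 s = 8.813 × 10^6 m³.
Over A = 260 km², depth = V / A = 33.9 mm.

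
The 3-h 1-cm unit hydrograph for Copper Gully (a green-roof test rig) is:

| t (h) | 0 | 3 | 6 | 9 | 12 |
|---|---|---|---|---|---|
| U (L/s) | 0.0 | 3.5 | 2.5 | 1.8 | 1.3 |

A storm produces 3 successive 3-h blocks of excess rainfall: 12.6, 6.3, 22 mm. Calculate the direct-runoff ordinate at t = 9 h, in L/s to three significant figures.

Q ≈ 11.5 L/s

By discrete convolution, Q_j = Σ (P_i / 10 mm) · U_{j−i}.
At t = 9 h (j=3): Q = (12.6/10)·1.8 + (6.3/10)·2.5 + (22/10)·3.5 = 11.5 L/s.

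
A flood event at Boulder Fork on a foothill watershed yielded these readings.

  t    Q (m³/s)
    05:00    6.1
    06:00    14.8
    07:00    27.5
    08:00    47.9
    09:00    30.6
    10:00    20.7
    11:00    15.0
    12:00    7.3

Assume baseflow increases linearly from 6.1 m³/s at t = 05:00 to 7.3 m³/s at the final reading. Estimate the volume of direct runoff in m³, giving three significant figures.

V ≈ 4.19 × 10^5 m³

Direct-runoff ordinates (Q − Q_b): 0.00, 8.53, 21.06, 41.29, 23.81, 13.74, 7.87, 0.00 m³/s.
ΣQ_DR = 116.3 m³/s.
With Δt = 1 h = 3600 s, V = ΣQ_DR · Δt = 116.3 × 3600 = 4.19 × 10^5 m³.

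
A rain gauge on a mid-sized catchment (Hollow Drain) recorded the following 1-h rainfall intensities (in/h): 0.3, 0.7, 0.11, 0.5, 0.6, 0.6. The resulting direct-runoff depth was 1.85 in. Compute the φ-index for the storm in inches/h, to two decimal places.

Only the 5 blocks with intensity above φ contribute runoff: 0.3, 0.7, 0.5, 0.6, 0.6 in/h.
Σ(I−φ)·Δt = d  ⇒  (0.3+0.7+0.5+0.6+0.6 − 5φ)·1 = 1.85
φ = (2.700 − 1.85/1) / 5 = 0.17 in/h.

φ ≈ 0.17 in/h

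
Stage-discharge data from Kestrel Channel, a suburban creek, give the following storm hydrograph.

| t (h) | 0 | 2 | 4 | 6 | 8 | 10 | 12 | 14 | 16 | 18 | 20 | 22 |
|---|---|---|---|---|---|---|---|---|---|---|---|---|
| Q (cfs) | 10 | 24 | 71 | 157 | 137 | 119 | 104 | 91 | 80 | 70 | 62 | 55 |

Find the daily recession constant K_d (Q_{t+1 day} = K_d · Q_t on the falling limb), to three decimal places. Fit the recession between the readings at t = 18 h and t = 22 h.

Between t = 18 h and t = 22 h the flow falls from 70 to 55 cfs over 2×2 h = 4 h.
Per-interval ratio K = (55/70)^(1/2) = 0.8864; K_d = K^(24/2) = 0.235.

K_d ≈ 0.235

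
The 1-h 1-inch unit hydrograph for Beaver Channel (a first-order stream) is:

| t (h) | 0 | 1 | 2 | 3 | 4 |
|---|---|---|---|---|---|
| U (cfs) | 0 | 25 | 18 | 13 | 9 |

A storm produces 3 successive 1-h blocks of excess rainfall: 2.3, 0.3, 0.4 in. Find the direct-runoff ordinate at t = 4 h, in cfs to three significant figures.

Q ≈ 31.8 cfs

By discrete convolution, Q_j = Σ (P_i / 1 in) · U_{j−i}.
At t = 4 h (j=4): Q = (2.3/1)·9 + (0.3/1)·13 + (0.4/1)·18 = 31.8 cfs.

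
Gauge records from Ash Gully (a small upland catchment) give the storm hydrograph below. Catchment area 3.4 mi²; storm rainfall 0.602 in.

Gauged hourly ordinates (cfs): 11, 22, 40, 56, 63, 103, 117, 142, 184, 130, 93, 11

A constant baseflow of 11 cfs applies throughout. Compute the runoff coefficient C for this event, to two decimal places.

ΣQ_DR = 840.0 cfs; V = ΣQ_DR·Δt = 3.024 × 10^6 ft³.
Runoff depth d = V / A = 0.3828 in.
C = d / P = 0.3828 / 0.602 = 0.64.

C ≈ 0.64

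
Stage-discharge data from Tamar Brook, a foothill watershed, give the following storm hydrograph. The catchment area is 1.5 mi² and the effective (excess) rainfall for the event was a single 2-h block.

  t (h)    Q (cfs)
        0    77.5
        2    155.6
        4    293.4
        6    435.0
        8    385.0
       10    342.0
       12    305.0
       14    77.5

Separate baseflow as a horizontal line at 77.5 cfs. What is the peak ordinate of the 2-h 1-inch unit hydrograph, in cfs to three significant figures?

Direct runoff: 0.0, 78.1, 215.9, 357.5, 307.5, 264.5, 227.5, 0.0 cfs; ΣQ_DR = 1451 cfs, peak = 357.5 cfs.
Runoff depth d = ΣQ_DR·Δt / A = 1451 × 7200 / (1.5 mi²) = 2.998 in.
The 1-inch UH is the DRH scaled by (1 in)/d, so U_p = 357.5 × 1/2.998 = 119 cfs.

U_p ≈ 119 cfs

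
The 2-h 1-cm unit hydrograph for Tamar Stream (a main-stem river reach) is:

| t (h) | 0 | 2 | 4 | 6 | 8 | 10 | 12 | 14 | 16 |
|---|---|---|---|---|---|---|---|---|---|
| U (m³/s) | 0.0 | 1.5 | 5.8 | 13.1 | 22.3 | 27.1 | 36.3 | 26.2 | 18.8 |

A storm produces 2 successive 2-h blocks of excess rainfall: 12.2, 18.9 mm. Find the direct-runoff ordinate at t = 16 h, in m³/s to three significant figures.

Q ≈ 72.5 m³/s

By discrete convolution, Q_j = Σ (P_i / 10 mm) · U_{j−i}.
At t = 16 h (j=8): Q = (12.2/10)·18.8 + (18.9/10)·26.2 = 72.5 m³/s.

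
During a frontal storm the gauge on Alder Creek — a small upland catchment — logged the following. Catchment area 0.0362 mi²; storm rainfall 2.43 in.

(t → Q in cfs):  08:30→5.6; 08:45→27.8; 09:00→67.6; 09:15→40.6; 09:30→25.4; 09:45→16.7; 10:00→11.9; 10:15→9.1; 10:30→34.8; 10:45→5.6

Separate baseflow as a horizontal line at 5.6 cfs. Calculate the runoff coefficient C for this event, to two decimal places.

C ≈ 0.83

ΣQ_DR = 189.1 cfs; V = ΣQ_DR·Δt = 1.702 × 10^5 ft³.
Runoff depth d = V / A = 2.024 in.
C = d / P = 2.024 / 2.43 = 0.83.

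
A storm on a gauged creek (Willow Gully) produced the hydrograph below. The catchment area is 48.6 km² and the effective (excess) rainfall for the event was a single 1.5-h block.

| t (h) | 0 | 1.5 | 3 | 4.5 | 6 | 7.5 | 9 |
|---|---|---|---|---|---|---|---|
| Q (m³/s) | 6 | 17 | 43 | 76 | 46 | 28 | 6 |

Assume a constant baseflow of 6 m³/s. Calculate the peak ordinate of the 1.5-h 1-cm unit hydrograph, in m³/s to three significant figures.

Direct runoff: 0.0, 11.0, 37.0, 70.0, 40.0, 22.0, 0.0 m³/s; ΣQ_DR = 180.0 m³/s, peak = 70.0 m³/s.
Runoff depth d = ΣQ_DR·Δt / A = 180.0 × 5400 / (48.6 km²) = 20.00 mm.
The 1-cm UH is the DRH scaled by (10 mm)/d, so U_p = 70.0 × 10/20.00 = 35.0 m³/s.

U_p ≈ 35.0 m³/s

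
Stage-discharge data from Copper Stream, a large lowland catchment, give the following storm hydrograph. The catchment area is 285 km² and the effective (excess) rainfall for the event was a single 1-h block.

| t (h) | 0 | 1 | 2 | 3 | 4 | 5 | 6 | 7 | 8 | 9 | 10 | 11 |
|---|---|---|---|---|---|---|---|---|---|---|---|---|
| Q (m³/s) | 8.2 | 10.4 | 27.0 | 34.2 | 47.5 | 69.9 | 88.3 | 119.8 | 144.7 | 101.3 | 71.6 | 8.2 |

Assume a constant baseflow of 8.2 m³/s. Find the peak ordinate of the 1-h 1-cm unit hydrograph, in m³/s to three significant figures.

Direct runoff: 0.0, 2.2, 18.8, 26.0, 39.3, 61.7, 80.1, 111.6, 136.5, 93.1, 63.4, 0.0 m³/s; ΣQ_DR = 632.7 m³/s, peak = 136.5 m³/s.
Runoff depth d = ΣQ_DR·Δt / A = 632.7 × 3600 / (285 km²) = 7.992 mm.
The 1-cm UH is the DRH scaled by (10 mm)/d, so U_p = 136.5 × 10/7.992 = 171 m³/s.

U_p ≈ 171 m³/s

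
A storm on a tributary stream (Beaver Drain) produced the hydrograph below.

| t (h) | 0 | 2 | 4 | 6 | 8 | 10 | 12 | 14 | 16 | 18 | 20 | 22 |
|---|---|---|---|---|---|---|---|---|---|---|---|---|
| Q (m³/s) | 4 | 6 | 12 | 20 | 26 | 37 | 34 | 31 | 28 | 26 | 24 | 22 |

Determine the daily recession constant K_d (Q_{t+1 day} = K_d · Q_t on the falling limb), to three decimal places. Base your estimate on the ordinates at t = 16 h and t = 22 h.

K_d ≈ 0.381

Between t = 16 h and t = 22 h the flow falls from 28 to 22 m³/s over 3×2 h = 6 h.
Per-interval ratio K = (22/28)^(1/3) = 0.9228; K_d = K^(24/2) = 0.381.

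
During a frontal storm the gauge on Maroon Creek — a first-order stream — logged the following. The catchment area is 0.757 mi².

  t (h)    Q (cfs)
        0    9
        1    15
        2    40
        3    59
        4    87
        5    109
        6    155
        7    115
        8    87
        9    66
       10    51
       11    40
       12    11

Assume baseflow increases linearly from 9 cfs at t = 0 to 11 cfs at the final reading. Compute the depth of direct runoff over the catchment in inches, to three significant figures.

Direct runoff: 0.00, 5.83, 30.67, 49.50, 77.33, 99.17, 145.00, 104.83, 76.67, 55.50, 40.33, 29.17, 0.00 cfs; ΣQ_DR = 714.0 cfs.
V = ΣQ_DR · Δt = 714.0 × 3600 s = 2.570 × 10^6 ft³.
Over A = 0.757 mi², depth = V / A = 1.46 in.

d ≈ 1.46 in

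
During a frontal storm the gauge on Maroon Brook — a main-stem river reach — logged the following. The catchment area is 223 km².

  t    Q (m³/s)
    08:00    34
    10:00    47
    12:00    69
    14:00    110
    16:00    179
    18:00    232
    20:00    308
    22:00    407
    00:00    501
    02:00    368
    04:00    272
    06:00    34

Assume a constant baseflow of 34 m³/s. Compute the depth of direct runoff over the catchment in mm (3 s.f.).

Direct runoff: 0.0, 13.0, 35.0, 76.0, 145.0, 198.0, 274.0, 373.0, 467.0, 334.0, 238.0, 0.0 m³/s; ΣQ_DR = 2153 m³/s.
V = ΣQ_DR · Δt = 2153 × 7200 s = 1.550 × 10^7 m³.
Over A = 223 km², depth = V / A = 69.5 mm.

d ≈ 69.5 mm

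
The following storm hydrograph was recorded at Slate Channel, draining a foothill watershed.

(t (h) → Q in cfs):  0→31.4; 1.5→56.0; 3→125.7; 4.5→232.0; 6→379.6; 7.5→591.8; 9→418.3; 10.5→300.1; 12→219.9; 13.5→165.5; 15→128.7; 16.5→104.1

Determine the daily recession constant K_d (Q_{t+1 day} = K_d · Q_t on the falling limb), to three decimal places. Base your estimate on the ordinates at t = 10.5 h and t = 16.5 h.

K_d ≈ 0.014

Between t = 10.5 h and t = 16.5 h the flow falls from 300.1 to 104.1 cfs over 4×1.5 h = 6 h.
Per-interval ratio K = (104.1/300.1)^(1/4) = 0.7674; K_d = K^(24/1.5) = 0.014.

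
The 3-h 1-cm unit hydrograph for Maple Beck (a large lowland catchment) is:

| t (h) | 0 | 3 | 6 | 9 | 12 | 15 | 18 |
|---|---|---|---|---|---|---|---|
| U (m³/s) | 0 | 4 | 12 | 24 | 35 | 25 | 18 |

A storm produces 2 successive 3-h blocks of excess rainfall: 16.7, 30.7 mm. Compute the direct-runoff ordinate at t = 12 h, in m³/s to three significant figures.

By discrete convolution, Q_j = Σ (P_i / 10 mm) · U_{j−i}.
At t = 12 h (j=4): Q = (16.7/10)·35 + (30.7/10)·24 = 132 m³/s.

Q ≈ 132 m³/s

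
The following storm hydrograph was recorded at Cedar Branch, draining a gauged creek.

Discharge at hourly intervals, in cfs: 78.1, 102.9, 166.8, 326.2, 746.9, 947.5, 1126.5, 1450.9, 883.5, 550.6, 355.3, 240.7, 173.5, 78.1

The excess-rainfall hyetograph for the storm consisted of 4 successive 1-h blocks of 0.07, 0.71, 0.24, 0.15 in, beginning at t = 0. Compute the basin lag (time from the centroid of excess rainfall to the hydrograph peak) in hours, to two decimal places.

t_L ≈ 5.10 h

Centroid of excess rainfall: t_c = Σ P_i·t̄_i / ΣP_i = 1.9017 h (block centres at 0.5, 1.5, 2.5, 3.5 h).
Hydrograph peak occurs at t = 7 h, so basin lag t_L = 7 − 1.9017 = 5.10 h.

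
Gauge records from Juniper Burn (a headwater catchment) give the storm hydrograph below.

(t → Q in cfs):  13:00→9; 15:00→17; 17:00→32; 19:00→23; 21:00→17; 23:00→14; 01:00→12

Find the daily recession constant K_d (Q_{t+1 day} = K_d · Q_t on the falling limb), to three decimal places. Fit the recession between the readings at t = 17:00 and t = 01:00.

K_d ≈ 0.053

Between t = 17:00 and t = 01:00 the flow falls from 32 to 12 cfs over 4×2 h = 8 h.
Per-interval ratio K = (12/32)^(1/4) = 0.7825; K_d = K^(24/2) = 0.053.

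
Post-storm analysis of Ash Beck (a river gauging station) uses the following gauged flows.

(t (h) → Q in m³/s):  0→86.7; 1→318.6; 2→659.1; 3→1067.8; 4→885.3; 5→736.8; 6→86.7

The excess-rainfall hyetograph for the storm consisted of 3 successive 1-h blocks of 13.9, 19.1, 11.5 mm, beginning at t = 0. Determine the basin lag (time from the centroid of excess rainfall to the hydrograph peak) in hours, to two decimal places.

Centroid of excess rainfall: t_c = Σ P_i·t̄_i / ΣP_i = 1.4461 h (block centres at 0.5, 1.5, 2.5 h).
Hydrograph peak occurs at t = 3 h, so basin lag t_L = 3 − 1.4461 = 1.55 h.

t_L ≈ 1.55 h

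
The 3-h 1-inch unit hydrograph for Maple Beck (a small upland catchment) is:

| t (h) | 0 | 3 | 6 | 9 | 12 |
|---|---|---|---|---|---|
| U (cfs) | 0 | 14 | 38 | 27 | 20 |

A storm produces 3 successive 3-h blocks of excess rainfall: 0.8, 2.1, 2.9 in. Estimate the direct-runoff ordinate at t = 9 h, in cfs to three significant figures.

Q ≈ 142 cfs

By discrete convolution, Q_j = Σ (P_i / 1 in) · U_{j−i}.
At t = 9 h (j=3): Q = (0.8/1)·27 + (2.1/1)·38 + (2.9/1)·14 = 142 cfs.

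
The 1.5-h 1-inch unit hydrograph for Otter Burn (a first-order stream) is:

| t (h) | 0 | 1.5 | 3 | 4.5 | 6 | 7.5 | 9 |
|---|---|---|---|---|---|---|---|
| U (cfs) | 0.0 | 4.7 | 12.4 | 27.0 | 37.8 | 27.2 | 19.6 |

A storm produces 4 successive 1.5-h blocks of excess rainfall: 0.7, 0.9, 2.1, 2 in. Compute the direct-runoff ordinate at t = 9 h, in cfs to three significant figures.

Q ≈ 172 cfs

By discrete convolution, Q_j = Σ (P_i / 1 in) · U_{j−i}.
At t = 9 h (j=6): Q = (0.7/1)·19.6 + (0.9/1)·27.2 + (2.1/1)·37.8 + (2/1)·27.0 = 172 cfs.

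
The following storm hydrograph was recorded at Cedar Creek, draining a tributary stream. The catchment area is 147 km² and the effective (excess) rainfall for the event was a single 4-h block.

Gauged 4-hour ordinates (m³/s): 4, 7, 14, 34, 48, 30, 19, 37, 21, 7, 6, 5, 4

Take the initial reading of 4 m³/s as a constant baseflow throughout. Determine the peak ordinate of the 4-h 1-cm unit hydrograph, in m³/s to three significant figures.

U_p ≈ 24.4 m³/s

Direct runoff: 0.0, 3.0, 10.0, 30.0, 44.0, 26.0, 15.0, 33.0, 17.0, 3.0, 2.0, 1.0, 0.0 m³/s; ΣQ_DR = 184.0 m³/s, peak = 44.0 m³/s.
Runoff depth d = ΣQ_DR·Δt / A = 184.0 × 14400 / (147 km²) = 18.02 mm.
The 1-cm UH is the DRH scaled by (10 mm)/d, so U_p = 44.0 × 10/18.02 = 24.4 m³/s.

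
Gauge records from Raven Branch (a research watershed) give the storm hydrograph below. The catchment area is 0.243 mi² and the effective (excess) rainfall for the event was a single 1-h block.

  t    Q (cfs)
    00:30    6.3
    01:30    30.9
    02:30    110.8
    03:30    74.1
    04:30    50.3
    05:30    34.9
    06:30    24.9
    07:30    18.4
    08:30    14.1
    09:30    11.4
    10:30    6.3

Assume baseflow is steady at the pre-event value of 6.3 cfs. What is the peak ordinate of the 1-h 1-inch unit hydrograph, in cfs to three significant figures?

U_p ≈ 52.3 cfs

Direct runoff: 0.0, 24.6, 104.5, 67.8, 44.0, 28.6, 18.6, 12.1, 7.8, 5.1, 0.0 cfs; ΣQ_DR = 313.1 cfs, peak = 104.5 cfs.
Runoff depth d = ΣQ_DR·Δt / A = 313.1 × 3600 / (0.243 mi²) = 1.997 in.
The 1-inch UH is the DRH scaled by (1 in)/d, so U_p = 104.5 × 1/1.997 = 52.3 cfs.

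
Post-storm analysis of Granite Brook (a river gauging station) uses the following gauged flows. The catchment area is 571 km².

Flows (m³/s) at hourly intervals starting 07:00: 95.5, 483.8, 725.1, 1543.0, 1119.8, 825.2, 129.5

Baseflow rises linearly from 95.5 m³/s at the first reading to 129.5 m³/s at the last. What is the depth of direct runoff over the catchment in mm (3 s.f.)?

Direct runoff: 0.00, 382.63, 618.27, 1430.50, 1001.63, 701.37, 0.00 m³/s; ΣQ_DR = 4134 m³/s.
V = ΣQ_DR · Δt = 4134 × 3600 s = 1.488 × 10^7 m³.
Over A = 571 km², depth = V / A = 26.1 mm.

d ≈ 26.1 mm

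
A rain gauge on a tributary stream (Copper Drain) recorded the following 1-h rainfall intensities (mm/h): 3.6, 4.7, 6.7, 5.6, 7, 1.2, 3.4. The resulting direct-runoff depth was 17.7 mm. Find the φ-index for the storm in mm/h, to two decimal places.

φ ≈ 2.22 mm/h

Only the 6 blocks with intensity above φ contribute runoff: 3.6, 4.7, 6.7, 5.6, 7, 3.4 mm/h.
Σ(I−φ)·Δt = d  ⇒  (3.6+4.7+6.7+5.6+7+3.4 − 6φ)·1 = 17.7
φ = (31.00 − 17.7/1) / 6 = 2.22 mm/h.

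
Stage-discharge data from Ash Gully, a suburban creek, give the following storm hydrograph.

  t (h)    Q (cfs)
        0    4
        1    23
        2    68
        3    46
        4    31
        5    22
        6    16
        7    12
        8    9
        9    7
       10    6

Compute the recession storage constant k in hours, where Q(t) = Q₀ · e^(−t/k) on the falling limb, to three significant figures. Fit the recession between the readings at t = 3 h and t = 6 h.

On the falling limb, Q drops from 46 to 16 cfs between t = 3 h and t = 6 h (Δt = 3 h).
k = −Δt / ln(Q₂/Q₁) = −3 / ln(16/46) = 2.84 h.

k ≈ 2.84 h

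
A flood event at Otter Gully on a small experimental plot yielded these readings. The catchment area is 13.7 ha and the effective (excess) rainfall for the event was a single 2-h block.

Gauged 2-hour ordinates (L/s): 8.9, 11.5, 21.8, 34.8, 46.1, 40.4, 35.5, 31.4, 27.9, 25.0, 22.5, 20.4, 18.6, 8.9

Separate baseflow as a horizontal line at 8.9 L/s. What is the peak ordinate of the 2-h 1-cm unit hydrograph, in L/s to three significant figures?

U_p ≈ 30.9 L/s

Direct runoff: 0.0, 2.6, 12.9, 25.9, 37.2, 31.5, 26.6, 22.5, 19.0, 16.1, 13.6, 11.5, 9.7, 0.0 L/s; ΣQ_DR = 229.1 L/s, peak = 37.2 L/s.
Runoff depth d = ΣQ_DR·Δt / A = 229.1 × 7200 / (13.7 ha) = 12.04 mm.
The 1-cm UH is the DRH scaled by (10 mm)/d, so U_p = 37.2 × 10/12.04 = 30.9 L/s.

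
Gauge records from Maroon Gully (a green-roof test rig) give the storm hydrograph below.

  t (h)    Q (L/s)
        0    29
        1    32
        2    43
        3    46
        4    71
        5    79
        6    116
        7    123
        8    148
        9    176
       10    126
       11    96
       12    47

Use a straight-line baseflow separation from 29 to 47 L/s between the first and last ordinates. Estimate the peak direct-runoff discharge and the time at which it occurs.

Subtracting baseflow gives direct-runoff ordinates: 0.00, 1.50, 11.00, 12.50, 36.00, 42.50, 78.00, 83.50, 107.00, 133.50, 82.00, 50.50, 0.00 L/s.
The maximum is 133.50 L/s, occurring at the reading for t = 9 h.

Q_p = 133.50 L/s at t = 9 h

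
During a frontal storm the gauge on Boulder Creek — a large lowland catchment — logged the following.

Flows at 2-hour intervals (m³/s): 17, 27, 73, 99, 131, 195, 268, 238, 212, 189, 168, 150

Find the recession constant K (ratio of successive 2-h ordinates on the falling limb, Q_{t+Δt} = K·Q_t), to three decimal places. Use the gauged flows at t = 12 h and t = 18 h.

K ≈ 0.890

Using the recession-limb readings at t = 12 h and t = 18 h: Q falls from 268 to 189 m³/s over 3 intervals.
K = (Q₂/Q₁)^(1/3) = (189/268)^(1/3) = 0.890.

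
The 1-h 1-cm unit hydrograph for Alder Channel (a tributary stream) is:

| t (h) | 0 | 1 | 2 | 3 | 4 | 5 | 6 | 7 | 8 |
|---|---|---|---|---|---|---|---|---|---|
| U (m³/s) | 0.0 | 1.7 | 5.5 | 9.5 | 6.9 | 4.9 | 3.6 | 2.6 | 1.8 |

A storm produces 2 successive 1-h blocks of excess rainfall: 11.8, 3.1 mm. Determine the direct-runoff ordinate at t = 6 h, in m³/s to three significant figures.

By discrete convolution, Q_j = Σ (P_i / 10 mm) · U_{j−i}.
At t = 6 h (j=6): Q = (11.8/10)·3.6 + (3.1/10)·4.9 = 5.77 m³/s.

Q ≈ 5.77 m³/s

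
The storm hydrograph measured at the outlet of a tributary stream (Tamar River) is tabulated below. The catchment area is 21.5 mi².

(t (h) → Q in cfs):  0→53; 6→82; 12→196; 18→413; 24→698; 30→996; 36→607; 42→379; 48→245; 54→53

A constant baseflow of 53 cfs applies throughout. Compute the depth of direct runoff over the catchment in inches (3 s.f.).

Direct runoff: 0.0, 29.0, 143.0, 360.0, 645.0, 943.0, 554.0, 326.0, 192.0, 0.0 cfs; ΣQ_DR = 3192 cfs.
V = ΣQ_DR · Δt = 3192 × 21600 s = 6.895 × 10^7 ft³.
Over A = 21.5 mi², depth = V / A = 1.38 in.

d ≈ 1.38 in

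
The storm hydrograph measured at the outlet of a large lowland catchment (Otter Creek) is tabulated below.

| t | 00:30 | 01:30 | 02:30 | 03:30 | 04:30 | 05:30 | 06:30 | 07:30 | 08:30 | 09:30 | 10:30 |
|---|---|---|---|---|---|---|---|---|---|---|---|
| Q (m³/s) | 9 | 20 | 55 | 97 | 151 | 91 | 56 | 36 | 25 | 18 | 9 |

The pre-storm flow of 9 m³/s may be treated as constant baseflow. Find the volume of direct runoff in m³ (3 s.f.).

Direct-runoff ordinates (Q − Q_b): 0.0, 11.0, 46.0, 88.0, 142.0, 82.0, 47.0, 27.0, 16.0, 9.0, 0.0 m³/s.
ΣQ_DR = 468.0 m³/s.
With Δt = 1 h = 3600 s, V = ΣQ_DR · Δt = 468.0 × 3600 = 1.68 × 10^6 m³.

V ≈ 1.68 × 10^6 m³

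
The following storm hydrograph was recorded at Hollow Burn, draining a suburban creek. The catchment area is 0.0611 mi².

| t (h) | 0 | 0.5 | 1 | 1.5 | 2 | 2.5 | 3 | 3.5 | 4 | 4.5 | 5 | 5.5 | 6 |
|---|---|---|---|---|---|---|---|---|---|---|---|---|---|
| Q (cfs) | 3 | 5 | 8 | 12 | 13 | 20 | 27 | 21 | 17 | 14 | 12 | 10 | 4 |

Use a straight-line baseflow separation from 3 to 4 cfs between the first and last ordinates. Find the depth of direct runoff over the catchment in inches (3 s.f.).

d ≈ 1.53 in

Direct runoff: 0.00, 1.92, 4.83, 8.75, 9.67, 16.58, 23.50, 17.42, 13.33, 10.25, 8.17, 6.08, 0.00 cfs; ΣQ_DR = 120.5 cfs.
V = ΣQ_DR · Δt = 120.5 × 1800 s = 2.169 × 10^5 ft³.
Over A = 0.0611 mi², depth = V / A = 1.53 in.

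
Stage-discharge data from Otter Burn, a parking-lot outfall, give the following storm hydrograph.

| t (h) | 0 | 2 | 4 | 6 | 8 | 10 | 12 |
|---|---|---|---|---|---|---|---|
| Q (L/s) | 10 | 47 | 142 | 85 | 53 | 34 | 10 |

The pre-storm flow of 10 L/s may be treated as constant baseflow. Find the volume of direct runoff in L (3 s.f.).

Direct-runoff ordinates (Q − Q_b): 0.0, 37.0, 132.0, 75.0, 43.0, 24.0, 0.0 L/s.
ΣQ_DR = 311.0 L/s.
With Δt = 2 h = 7200 s, V = ΣQ_DR · Δt = 311.0 × 7200 = 2.24 × 10^6 L.

V ≈ 2.24 × 10^6 L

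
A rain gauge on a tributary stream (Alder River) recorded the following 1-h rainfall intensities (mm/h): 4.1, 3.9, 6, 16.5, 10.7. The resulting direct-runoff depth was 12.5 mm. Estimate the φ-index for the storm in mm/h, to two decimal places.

φ ≈ 7.35 mm/h

Only the 2 blocks with intensity above φ contribute runoff: 16.5, 10.7 mm/h.
Σ(I−φ)·Δt = d  ⇒  (16.5+10.7 − 2φ)·1 = 12.5
φ = (27.20 − 12.5/1) / 2 = 7.35 mm/h.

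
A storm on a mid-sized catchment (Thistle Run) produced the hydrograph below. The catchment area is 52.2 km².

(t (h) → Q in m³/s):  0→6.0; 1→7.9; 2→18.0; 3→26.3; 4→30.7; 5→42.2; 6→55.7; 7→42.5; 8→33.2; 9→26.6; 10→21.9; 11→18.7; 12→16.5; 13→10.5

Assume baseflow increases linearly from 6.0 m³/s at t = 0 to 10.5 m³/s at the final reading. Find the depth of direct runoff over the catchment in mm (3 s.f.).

d ≈ 16.6 mm

Direct runoff: 0.00, 1.55, 11.31, 19.26, 23.32, 34.47, 47.62, 34.08, 24.43, 17.48, 12.44, 8.89, 6.35, 0.00 m³/s; ΣQ_DR = 241.2 m³/s.
V = ΣQ_DR · Δt = 241.2 × 3600 s = 8.683 × 10^5 m³.
Over A = 52.2 km², depth = V / A = 16.6 mm.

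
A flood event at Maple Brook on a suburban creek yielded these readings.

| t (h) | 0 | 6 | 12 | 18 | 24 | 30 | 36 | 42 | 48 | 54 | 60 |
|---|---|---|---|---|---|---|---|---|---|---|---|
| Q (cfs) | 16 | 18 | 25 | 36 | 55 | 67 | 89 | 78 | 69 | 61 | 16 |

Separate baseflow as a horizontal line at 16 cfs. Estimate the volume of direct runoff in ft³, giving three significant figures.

V ≈ 7.65 × 10^6 ft³

Direct-runoff ordinates (Q − Q_b): 0.0, 2.0, 9.0, 20.0, 39.0, 51.0, 73.0, 62.0, 53.0, 45.0, 0.0 cfs.
ΣQ_DR = 354.0 cfs.
With Δt = 6 h = 21600 s, V = ΣQ_DR · Δt = 354.0 × 21600 = 7.65 × 10^6 ft³.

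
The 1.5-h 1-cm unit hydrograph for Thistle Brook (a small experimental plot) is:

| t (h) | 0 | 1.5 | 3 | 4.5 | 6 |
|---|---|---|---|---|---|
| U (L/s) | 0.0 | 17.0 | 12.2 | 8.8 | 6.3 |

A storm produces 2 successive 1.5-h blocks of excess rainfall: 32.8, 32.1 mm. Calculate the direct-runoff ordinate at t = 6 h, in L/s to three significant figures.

By discrete convolution, Q_j = Σ (P_i / 10 mm) · U_{j−i}.
At t = 6 h (j=4): Q = (32.8/10)·6.3 + (32.1/10)·8.8 = 48.9 L/s.

Q ≈ 48.9 L/s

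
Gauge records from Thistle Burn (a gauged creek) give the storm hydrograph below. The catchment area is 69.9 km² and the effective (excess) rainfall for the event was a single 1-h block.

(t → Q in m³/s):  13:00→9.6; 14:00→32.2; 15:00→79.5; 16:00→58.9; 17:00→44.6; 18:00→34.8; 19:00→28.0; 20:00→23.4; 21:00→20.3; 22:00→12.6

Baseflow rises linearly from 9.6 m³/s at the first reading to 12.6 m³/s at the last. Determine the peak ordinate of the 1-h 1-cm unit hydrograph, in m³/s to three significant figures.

U_p ≈ 57.7 m³/s

Direct runoff: 0.00, 22.27, 69.23, 48.30, 33.67, 23.53, 16.40, 11.47, 8.03, 0.00 m³/s; ΣQ_DR = 232.9 m³/s, peak = 69.23 m³/s.
Runoff depth d = ΣQ_DR·Δt / A = 232.9 × 3600 / (69.9 km²) = 11.99 mm.
The 1-cm UH is the DRH scaled by (10 mm)/d, so U_p = 69.23 × 10/11.99 = 57.7 m³/s.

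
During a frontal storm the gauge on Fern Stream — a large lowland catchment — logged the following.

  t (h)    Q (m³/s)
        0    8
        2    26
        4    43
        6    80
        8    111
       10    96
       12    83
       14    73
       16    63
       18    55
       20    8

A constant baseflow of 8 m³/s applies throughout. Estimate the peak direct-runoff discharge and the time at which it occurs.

Subtracting baseflow gives direct-runoff ordinates: 0.0, 18.0, 35.0, 72.0, 103.0, 88.0, 75.0, 65.0, 55.0, 47.0, 0.0 m³/s.
The maximum is 103.0 m³/s, occurring at the reading for t = 8 h.

Q_p = 103.0 m³/s at t = 8 h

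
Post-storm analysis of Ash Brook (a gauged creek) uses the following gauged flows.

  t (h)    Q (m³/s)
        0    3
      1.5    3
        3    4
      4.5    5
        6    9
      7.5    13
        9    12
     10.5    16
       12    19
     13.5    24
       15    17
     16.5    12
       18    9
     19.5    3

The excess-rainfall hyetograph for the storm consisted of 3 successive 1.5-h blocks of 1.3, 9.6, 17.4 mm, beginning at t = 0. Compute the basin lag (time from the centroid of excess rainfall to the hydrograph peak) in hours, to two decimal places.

t_L ≈ 10.40 h

Centroid of excess rainfall: t_c = Σ P_i·t̄_i / ΣP_i = 3.1034 h (block centres at 0.75, 2.25, 3.75 h).
Hydrograph peak occurs at t = 13.5 h, so basin lag t_L = 13.5 − 3.1034 = 10.40 h.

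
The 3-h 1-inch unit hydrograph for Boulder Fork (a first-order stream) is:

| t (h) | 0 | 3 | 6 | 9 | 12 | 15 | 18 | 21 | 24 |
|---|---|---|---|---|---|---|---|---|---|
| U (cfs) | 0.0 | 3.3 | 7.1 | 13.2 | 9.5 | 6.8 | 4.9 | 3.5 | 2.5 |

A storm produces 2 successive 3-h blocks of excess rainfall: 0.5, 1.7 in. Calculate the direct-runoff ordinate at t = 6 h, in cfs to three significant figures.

By discrete convolution, Q_j = Σ (P_i / 1 in) · U_{j−i}.
At t = 6 h (j=2): Q = (0.5/1)·7.1 + (1.7/1)·3.3 = 9.16 cfs.

Q ≈ 9.16 cfs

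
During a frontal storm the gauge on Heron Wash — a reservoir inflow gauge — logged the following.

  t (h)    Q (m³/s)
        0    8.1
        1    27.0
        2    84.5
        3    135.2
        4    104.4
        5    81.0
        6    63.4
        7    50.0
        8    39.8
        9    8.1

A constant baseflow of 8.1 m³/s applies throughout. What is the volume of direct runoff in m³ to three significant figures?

Direct-runoff ordinates (Q − Q_b): 0.0, 18.9, 76.4, 127.1, 96.3, 72.9, 55.3, 41.9, 31.7, 0.0 m³/s.
ΣQ_DR = 520.5 m³/s.
With Δt = 1 h = 3600 s, V = ΣQ_DR · Δt = 520.5 × 3600 = 1.87 × 10^6 m³.

V ≈ 1.87 × 10^6 m³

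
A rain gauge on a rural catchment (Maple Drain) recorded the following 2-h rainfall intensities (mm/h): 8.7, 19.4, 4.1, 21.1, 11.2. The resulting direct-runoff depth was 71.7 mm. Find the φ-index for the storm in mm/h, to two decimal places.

φ ≈ 6.14 mm/h

Only the 4 blocks with intensity above φ contribute runoff: 8.7, 19.4, 21.1, 11.2 mm/h.
Σ(I−φ)·Δt = d  ⇒  (8.7+19.4+21.1+11.2 − 4φ)·2 = 71.7
φ = (60.40 − 71.7/2) / 4 = 6.14 mm/h.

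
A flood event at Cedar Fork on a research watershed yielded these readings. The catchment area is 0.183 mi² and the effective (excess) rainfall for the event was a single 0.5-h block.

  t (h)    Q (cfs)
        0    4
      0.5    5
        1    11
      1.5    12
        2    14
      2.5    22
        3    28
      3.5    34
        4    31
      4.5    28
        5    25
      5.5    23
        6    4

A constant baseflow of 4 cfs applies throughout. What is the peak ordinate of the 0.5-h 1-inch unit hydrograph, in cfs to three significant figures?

U_p ≈ 37.5 cfs

Direct runoff: 0.0, 1.0, 7.0, 8.0, 10.0, 18.0, 24.0, 30.0, 27.0, 24.0, 21.0, 19.0, 0.0 cfs; ΣQ_DR = 189.0 cfs, peak = 30.0 cfs.
Runoff depth d = ΣQ_DR·Δt / A = 189.0 × 1800 / (0.183 mi²) = 0.8002 in.
The 1-inch UH is the DRH scaled by (1 in)/d, so U_p = 30.0 × 1/0.8002 = 37.5 cfs.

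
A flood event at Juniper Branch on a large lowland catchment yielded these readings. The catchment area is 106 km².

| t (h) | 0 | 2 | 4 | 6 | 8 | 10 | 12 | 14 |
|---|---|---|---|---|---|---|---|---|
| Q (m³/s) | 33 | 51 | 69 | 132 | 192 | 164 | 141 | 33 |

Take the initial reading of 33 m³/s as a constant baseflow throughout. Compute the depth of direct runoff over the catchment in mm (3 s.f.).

d ≈ 37.4 mm

Direct runoff: 0.0, 18.0, 36.0, 99.0, 159.0, 131.0, 108.0, 0.0 m³/s; ΣQ_DR = 551.0 m³/s.
V = ΣQ_DR · Δt = 551.0 × 7200 s = 3.967 × 10^6 m³.
Over A = 106 km², depth = V / A = 37.4 mm.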